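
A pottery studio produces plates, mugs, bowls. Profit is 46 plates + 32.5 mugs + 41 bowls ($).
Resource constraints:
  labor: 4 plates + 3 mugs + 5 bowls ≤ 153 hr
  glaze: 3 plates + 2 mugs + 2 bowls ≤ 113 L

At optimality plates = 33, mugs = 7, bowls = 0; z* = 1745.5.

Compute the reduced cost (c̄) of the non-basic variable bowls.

Both labor and glaze are binding at x*.
From A_Bᵀ y = c: 4·y_labor + 3·y_glaze = 46; 3·y_labor + 2·y_glaze = 32.5.
Solving: y_labor = 5.5, y_glaze = 8.
Reduced cost of bowls: c₃ − yᵀa₃ = 41 − (5.5·5 + 8·2) = 41 − 43.5 = -2.5.

-2.5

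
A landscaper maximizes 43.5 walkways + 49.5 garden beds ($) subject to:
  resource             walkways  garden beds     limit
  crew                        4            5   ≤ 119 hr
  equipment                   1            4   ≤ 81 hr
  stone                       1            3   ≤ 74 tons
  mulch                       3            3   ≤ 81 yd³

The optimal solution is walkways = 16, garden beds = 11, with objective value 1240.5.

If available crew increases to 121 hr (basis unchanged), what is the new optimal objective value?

Check each constraint at x*: crew 119/119 (tight); equipment 60/81 (slack 21); stone 49/74 (slack 25); mulch 81/81 (tight).
Slack constraints have shadow price 0 (complementary slackness).
From A_Bᵀ y = c: 4·y_crew + 3·y_mulch = 43.5; 5·y_crew + 3·y_mulch = 49.5.
This yields shadow prices y_crew = 6, y_mulch = 6.5.
Δz = y_crew·Δb = 6 × (2) = 12, so new z* = 1240.5 + 12 = 1252.5.

1252.5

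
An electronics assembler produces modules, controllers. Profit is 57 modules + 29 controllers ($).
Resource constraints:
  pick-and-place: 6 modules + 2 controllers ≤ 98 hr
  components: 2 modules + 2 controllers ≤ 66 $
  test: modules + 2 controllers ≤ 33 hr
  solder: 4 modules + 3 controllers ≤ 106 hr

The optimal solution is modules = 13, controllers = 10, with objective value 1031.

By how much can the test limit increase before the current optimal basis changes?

24

Binding constraints: pick-and-place, test. The basis is B = [[6,2],[1,2]] with det 10.
Per unit increase in test, x* moves by d = (-0.2, 0.6).
The basis stays optimal until solder becomes binding; allowable increase = 24 hr.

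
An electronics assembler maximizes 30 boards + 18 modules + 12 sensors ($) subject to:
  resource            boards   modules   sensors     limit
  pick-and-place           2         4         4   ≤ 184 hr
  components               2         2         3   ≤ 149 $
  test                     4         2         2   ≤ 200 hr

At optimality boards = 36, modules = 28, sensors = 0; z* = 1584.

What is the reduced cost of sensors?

-6

At the optimum: pick-and-place uses 184 of 184 (binding); components uses 128 of 149 (slack = 21); test uses 200 of 200 (binding).
Since components is not tight, its dual is 0.
Dual feasibility on the basic columns requires 2·y_pick-and-place + 4·y_test = 30, 4·y_pick-and-place + 2·y_test = 18.
This yields shadow prices y_pick-and-place = 1, y_test = 7.
Reduced cost of sensors: c₃ − yᵀa₃ = 12 − (1·4 + 7·2) = 12 − 18 = -6.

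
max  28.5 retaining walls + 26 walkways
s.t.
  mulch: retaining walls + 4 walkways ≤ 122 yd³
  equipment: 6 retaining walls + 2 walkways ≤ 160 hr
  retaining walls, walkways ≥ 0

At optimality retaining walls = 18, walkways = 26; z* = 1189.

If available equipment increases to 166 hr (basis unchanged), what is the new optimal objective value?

At the optimum: mulch uses 122 of 122 (binding); equipment uses 160 of 160 (binding).
The binding rows give the dual system: 1·y_mulch + 6·y_equipment = 28.5 and 4·y_mulch + 2·y_equipment = 26.
→ y_mulch = 4.5 and y_equipment = 4.
Δz = y_equipment·Δb = 4 × (6) = 24, so new z* = 1189 + 24 = 1213.

1213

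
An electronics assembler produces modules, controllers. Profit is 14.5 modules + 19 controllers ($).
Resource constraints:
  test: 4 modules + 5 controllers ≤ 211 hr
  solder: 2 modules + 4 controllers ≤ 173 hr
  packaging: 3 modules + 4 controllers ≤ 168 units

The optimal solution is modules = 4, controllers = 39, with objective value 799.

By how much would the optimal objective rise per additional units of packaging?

3.5

At the optimum: test uses 211 of 211 (binding); solder uses 164 of 173 (slack = 9); packaging uses 168 of 168 (binding).
By complementary slackness, y = 0 for the non-binding constraint.
The binding rows give the dual system: 4·y_test + 3·y_packaging = 14.5 and 5·y_test + 4·y_packaging = 19.
This yields shadow prices y_test = 1, y_packaging = 3.5.
Shadow price of packaging = 3.5.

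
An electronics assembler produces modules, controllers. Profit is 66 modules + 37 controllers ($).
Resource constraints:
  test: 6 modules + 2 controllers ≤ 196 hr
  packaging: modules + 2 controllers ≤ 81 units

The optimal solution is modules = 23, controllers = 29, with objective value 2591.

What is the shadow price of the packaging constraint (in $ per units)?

Check each constraint at x*: test 196/196 (tight); packaging 81/81 (tight).
The binding rows give the dual system: 6·y_test + 1·y_packaging = 66 and 2·y_test + 2·y_packaging = 37.
→ y_test = 9.5 and y_packaging = 9.
Shadow price of packaging = 9.

9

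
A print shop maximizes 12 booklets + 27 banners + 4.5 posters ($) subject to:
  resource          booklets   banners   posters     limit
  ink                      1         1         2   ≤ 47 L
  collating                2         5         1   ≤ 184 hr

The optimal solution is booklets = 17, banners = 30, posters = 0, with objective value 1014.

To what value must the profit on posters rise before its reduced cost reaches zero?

9

Both ink and collating are binding at x*.
The binding rows give the dual system: 1·y_ink + 2·y_collating = 12 and 1·y_ink + 5·y_collating = 27.
Solving: y_ink = 2, y_collating = 5.
posters enters the basis when its profit ≥ yᵀa₃ = 2·2 + 5·1 = 9.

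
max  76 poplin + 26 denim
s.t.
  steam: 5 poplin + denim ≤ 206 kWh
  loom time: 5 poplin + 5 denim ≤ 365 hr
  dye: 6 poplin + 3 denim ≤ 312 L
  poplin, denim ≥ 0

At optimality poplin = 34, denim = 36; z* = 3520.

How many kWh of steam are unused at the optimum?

0

steam used = 5·34 + 1·36 = 206; slack = 206 − 206 = 0.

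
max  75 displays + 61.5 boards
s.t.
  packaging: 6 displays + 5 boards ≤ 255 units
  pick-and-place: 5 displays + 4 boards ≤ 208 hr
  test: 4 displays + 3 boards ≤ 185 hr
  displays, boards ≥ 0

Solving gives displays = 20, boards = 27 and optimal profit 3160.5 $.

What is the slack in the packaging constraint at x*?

packaging used = 6·20 + 5·27 = 255; slack = 255 − 255 = 0.

0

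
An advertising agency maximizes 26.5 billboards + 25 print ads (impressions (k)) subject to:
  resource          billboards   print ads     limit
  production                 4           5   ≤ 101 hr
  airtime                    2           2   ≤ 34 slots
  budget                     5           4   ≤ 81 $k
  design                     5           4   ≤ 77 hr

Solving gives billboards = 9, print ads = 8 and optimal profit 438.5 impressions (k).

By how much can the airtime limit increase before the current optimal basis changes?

Binding constraints: airtime, design. The basis is B = [[2,2],[5,4]] with det -2.
Per unit increase in airtime, x* moves by d = (-2, 2.5).
The basis stays optimal until billboards reaches 0; allowable increase = 4.5 slots.

4.5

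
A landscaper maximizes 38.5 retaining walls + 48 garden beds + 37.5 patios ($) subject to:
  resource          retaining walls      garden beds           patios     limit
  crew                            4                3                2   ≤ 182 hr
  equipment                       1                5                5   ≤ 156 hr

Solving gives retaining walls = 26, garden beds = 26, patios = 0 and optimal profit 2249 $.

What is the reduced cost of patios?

-2

Check each constraint at x*: crew 182/182 (tight); equipment 156/156 (tight).
Dual feasibility on the basic columns requires 4·y_crew + 1·y_equipment = 38.5, 3·y_crew + 5·y_equipment = 48.
→ y_crew = 8.5 and y_equipment = 4.5.
Reduced cost of patios: c₃ − yᵀa₃ = 37.5 − (8.5·2 + 4.5·5) = 37.5 − 39.5 = -2.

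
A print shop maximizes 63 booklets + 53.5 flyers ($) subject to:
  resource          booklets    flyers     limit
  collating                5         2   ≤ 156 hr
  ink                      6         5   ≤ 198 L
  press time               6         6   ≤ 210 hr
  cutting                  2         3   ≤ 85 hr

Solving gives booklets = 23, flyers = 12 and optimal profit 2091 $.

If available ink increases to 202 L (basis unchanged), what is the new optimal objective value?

Binding: ink and press time. Non-binding: collating (17 unused), cutting (3 unused).
Since collating, cutting are not tight, their duals are 0.
Dual feasibility on the basic columns requires 6·y_ink + 6·y_press time = 63, 5·y_ink + 6·y_press time = 53.5.
This yields shadow prices y_ink = 9.5, y_press time = 1.
Δz = y_ink·Δb = 9.5 × (4) = 38, so new z* = 2091 + 38 = 2129.

2129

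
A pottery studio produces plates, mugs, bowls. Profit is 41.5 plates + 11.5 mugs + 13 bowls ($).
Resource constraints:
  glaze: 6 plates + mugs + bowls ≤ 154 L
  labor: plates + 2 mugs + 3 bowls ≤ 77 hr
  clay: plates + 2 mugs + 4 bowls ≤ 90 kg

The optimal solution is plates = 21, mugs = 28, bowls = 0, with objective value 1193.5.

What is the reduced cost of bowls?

-1

Check each constraint at x*: glaze 154/154 (tight); labor 77/77 (tight); clay 77/90 (slack 13).
Slack constraints have shadow price 0 (complementary slackness).
Dual feasibility on the basic columns requires 6·y_glaze + 1·y_labor = 41.5, 1·y_glaze + 2·y_labor = 11.5.
Solving: y_glaze = 6.5, y_labor = 2.5.
Reduced cost of bowls: c₃ − yᵀa₃ = 13 − (6.5·1 + 2.5·3) = 13 − 14 = -1.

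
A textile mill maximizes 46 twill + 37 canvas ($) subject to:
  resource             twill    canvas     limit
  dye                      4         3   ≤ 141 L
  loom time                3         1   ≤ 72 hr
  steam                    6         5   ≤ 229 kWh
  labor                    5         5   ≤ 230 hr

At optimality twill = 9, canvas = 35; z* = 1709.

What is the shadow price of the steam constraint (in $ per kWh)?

At the optimum: dye uses 141 of 141 (binding); loom time uses 62 of 72 (slack = 10); steam uses 229 of 229 (binding); labor uses 220 of 230 (slack = 10).
Slack constraints have shadow price 0 (complementary slackness).
The binding rows give the dual system: 4·y_dye + 6·y_steam = 46 and 3·y_dye + 5·y_steam = 37.
→ y_dye = 4 and y_steam = 5.
Shadow price of steam = 5.

5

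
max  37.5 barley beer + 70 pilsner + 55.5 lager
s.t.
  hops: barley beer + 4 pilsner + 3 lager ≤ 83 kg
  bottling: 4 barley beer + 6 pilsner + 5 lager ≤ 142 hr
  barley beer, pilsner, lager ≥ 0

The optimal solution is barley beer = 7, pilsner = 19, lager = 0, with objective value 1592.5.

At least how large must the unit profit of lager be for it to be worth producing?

Both hops and bottling are binding at x*.
The binding rows give the dual system: 1·y_hops + 4·y_bottling = 37.5 and 4·y_hops + 6·y_bottling = 70.
Solving: y_hops = 5.5, y_bottling = 8.
lager enters the basis when its profit ≥ yᵀa₃ = 5.5·3 + 8·5 = 56.5.

56.5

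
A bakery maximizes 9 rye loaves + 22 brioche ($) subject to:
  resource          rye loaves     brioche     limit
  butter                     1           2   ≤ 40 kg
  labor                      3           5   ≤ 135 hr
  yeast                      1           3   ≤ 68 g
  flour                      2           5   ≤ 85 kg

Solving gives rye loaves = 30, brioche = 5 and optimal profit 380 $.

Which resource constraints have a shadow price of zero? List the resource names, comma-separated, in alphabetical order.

labor, yeast

butter: 40/40 (binding)
labor: 115/135 (slack 20)
yeast: 45/68 (slack 23)
flour: 85/85 (binding)
By complementary slackness, a constraint with positive slack has shadow price 0 → labor, yeast.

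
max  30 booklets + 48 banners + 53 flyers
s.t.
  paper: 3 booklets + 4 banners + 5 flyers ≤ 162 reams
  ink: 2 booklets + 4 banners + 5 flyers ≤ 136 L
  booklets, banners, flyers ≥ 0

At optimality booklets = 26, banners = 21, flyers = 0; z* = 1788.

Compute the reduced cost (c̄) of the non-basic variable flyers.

At the optimum: paper uses 162 of 162 (binding); ink uses 136 of 136 (binding).
The binding rows give the dual system: 3·y_paper + 2·y_ink = 30 and 4·y_paper + 4·y_ink = 48.
Solving: y_paper = 6, y_ink = 6.
Reduced cost of flyers: c₃ − yᵀa₃ = 53 − (6·5 + 6·5) = 53 − 60 = -7.

-7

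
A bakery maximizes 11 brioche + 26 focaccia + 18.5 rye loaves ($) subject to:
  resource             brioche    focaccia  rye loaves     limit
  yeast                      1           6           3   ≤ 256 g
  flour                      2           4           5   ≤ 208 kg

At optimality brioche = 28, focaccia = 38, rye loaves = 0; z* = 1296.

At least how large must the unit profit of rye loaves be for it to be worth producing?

28

Both yeast and flour are binding at x*.
Dual feasibility on the basic columns requires 1·y_yeast + 2·y_flour = 11, 6·y_yeast + 4·y_flour = 26.
Solving: y_yeast = 1, y_flour = 5.
rye loaves enters the basis when its profit ≥ yᵀa₃ = 1·3 + 5·5 = 28.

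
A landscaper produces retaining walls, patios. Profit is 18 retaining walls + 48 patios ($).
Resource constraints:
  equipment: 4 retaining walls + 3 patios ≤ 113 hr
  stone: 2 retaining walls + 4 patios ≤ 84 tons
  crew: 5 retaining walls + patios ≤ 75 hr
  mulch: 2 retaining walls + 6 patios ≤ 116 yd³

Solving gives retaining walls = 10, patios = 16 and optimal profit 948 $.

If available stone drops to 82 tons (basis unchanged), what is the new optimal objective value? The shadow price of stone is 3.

942

Δb = -2, so new z* = 948 + (3)·(-2) = 948 − 6 = 942.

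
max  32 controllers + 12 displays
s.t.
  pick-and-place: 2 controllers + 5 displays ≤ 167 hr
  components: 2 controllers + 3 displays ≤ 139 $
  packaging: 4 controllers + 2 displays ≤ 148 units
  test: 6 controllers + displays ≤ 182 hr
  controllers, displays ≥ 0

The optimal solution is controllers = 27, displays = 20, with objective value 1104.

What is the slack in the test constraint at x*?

test used = 6·27 + 1·20 = 182; slack = 182 − 182 = 0.

0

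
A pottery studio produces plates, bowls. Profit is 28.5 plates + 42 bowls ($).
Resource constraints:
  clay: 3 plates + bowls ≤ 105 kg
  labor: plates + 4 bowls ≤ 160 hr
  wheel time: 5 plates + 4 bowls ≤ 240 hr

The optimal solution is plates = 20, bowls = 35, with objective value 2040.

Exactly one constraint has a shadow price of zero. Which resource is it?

clay: 95/105 (slack 10)
labor: 160/160 (binding)
wheel time: 240/240 (binding)
By complementary slackness, a constraint with positive slack has shadow price 0 → clay.

clay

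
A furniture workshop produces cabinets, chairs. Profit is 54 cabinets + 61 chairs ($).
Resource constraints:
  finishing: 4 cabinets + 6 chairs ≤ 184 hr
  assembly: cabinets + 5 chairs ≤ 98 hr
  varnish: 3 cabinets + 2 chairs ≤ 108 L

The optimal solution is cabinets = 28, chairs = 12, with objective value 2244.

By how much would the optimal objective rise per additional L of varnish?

8

Binding: finishing and varnish. Non-binding: assembly (10 unused).
Since assembly is not tight, its dual is 0.
Dual feasibility on the basic columns requires 4·y_finishing + 3·y_varnish = 54, 6·y_finishing + 2·y_varnish = 61.
This yields shadow prices y_finishing = 7.5, y_varnish = 8.
Shadow price of varnish = 8.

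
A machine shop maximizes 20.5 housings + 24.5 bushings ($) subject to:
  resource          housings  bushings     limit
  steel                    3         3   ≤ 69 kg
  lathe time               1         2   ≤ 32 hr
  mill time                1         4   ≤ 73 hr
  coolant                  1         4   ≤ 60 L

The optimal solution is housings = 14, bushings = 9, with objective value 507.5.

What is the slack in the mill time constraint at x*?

23

mill time used = 1·14 + 4·9 = 50; slack = 73 − 50 = 23.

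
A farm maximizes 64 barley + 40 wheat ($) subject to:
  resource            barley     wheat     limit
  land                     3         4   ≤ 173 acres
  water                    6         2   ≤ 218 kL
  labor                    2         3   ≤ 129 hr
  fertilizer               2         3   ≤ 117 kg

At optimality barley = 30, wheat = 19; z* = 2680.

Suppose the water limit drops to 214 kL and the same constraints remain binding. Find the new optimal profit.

2648

Binding: water and fertilizer. Non-binding: land (7 unused), labor (12 unused).
Since land, labor are not tight, their duals are 0.
From A_Bᵀ y = c: 6·y_water + 2·y_fertilizer = 64; 2·y_water + 3·y_fertilizer = 40.
Solving: y_water = 8, y_fertilizer = 8.
Δz = y_water·Δb = 8 × (-4) = -32, so new z* = 2680 − 32 = 2648.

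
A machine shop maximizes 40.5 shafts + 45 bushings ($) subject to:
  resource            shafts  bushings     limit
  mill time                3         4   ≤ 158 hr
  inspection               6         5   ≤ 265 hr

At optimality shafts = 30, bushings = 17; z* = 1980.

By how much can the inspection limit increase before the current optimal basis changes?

Binding constraints: mill time, inspection. The basis is B = [[3,4],[6,5]] with det -9.
Per unit increase in inspection, x* moves by d = (0.4444, -0.3333).
The basis stays optimal until bushings reaches 0; allowable increase = 51 hr.

51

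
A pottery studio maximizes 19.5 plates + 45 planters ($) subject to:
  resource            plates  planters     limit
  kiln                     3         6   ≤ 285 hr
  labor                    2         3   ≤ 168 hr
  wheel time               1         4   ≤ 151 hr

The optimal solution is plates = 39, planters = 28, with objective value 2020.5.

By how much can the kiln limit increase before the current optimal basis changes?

Binding constraints: kiln, wheel time. The basis is B = [[3,6],[1,4]] with det 6.
Per unit increase in kiln, x* moves by d = (0.6667, -0.1667).
The basis stays optimal until labor becomes binding; allowable increase = 7.2 hr.

7.2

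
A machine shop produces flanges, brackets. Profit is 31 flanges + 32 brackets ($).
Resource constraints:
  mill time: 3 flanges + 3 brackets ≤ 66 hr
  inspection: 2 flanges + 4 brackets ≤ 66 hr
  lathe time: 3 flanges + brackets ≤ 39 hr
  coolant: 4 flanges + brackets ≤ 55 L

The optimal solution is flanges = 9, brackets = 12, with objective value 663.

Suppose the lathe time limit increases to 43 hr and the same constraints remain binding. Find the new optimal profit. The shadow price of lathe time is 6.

687

Δb = 4, so new z* = 663 + (6)·(4) = 663 + 24 = 687.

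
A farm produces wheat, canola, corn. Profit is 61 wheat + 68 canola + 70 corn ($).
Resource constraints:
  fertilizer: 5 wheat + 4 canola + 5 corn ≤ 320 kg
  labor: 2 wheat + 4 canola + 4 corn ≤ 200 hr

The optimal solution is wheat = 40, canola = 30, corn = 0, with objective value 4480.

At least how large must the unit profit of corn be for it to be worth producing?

Both fertilizer and labor are binding at x*.
The binding rows give the dual system: 5·y_fertilizer + 2·y_labor = 61 and 4·y_fertilizer + 4·y_labor = 68.
→ y_fertilizer = 9 and y_labor = 8.
corn enters the basis when its profit ≥ yᵀa₃ = 9·5 + 8·4 = 77.

77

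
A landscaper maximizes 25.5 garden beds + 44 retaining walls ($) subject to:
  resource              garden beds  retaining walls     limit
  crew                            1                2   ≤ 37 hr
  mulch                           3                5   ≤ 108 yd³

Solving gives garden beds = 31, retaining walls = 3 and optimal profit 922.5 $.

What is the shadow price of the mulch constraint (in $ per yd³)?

Check each constraint at x*: crew 37/37 (tight); mulch 108/108 (tight).
From A_Bᵀ y = c: 1·y_crew + 3·y_mulch = 25.5; 2·y_crew + 5·y_mulch = 44.
This yields shadow prices y_crew = 4.5, y_mulch = 7.
Shadow price of mulch = 7.

7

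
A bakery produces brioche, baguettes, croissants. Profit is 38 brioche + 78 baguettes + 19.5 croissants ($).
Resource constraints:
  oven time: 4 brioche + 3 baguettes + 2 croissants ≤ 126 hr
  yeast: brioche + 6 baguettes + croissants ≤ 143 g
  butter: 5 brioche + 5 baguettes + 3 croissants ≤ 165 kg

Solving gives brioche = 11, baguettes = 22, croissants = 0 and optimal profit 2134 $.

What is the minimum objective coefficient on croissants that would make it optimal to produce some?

At the optimum: oven time uses 110 of 126 (slack = 16); yeast uses 143 of 143 (binding); butter uses 165 of 165 (binding).
Since oven time is not tight, its dual is 0.
The binding rows give the dual system: 1·y_yeast + 5·y_butter = 38 and 6·y_yeast + 5·y_butter = 78.
→ y_yeast = 8 and y_butter = 6.
croissants enters the basis when its profit ≥ yᵀa₃ = 8·1 + 6·3 = 26.

26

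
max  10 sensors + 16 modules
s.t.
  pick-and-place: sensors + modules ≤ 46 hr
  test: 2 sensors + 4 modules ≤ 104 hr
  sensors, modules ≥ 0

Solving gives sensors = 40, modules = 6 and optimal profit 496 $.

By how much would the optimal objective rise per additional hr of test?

3

At the optimum: pick-and-place uses 46 of 46 (binding); test uses 104 of 104 (binding).
From A_Bᵀ y = c: 1·y_pick-and-place + 2·y_test = 10; 1·y_pick-and-place + 4·y_test = 16.
Solving: y_pick-and-place = 4, y_test = 3.
Shadow price of test = 3.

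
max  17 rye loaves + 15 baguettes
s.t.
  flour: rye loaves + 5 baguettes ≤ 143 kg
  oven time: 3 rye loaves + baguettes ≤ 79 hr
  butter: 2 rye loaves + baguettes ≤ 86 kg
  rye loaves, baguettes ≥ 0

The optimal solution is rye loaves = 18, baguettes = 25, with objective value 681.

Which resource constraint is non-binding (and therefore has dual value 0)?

butter

flour: 143/143 (binding)
oven time: 79/79 (binding)
butter: 61/86 (slack 25)
By complementary slackness, a constraint with positive slack has shadow price 0 → butter.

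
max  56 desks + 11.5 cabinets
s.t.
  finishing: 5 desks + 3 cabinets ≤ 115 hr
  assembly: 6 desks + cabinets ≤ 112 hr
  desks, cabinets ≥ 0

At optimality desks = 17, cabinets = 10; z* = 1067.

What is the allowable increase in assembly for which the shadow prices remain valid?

Binding constraints: finishing, assembly. The basis is B = [[5,3],[6,1]] with det -13.
Per unit increase in assembly, x* moves by d = (0.2308, -0.3846).
The basis stays optimal until cabinets reaches 0; allowable increase = 26 hr.

26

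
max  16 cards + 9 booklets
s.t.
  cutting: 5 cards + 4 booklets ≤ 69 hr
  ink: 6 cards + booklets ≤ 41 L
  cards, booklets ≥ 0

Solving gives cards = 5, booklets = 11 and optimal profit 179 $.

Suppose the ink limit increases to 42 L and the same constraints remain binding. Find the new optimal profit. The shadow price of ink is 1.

Δb = 1, so new z* = 179 + (1)·(1) = 179 + 1 = 180.

180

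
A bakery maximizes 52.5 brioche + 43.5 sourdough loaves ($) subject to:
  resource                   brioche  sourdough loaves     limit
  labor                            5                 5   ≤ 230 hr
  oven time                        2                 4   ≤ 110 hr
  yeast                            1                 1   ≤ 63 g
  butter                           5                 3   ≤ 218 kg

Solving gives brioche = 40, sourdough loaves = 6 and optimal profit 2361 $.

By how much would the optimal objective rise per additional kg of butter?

4.5

Binding: labor and butter. Non-binding: oven time (6 unused), yeast (17 unused).
Since oven time, yeast are not tight, their duals are 0.
The binding rows give the dual system: 5·y_labor + 5·y_butter = 52.5 and 5·y_labor + 3·y_butter = 43.5.
→ y_labor = 6 and y_butter = 4.5.
Shadow price of butter = 4.5.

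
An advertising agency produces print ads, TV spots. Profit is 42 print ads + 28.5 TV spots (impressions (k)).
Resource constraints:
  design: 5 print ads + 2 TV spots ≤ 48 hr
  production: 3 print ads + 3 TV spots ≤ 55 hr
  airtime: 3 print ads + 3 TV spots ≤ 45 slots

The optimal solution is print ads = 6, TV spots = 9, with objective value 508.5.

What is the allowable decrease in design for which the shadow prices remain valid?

Binding constraints: design, airtime. The basis is B = [[5,2],[3,3]] with det 9.
Per unit decrease in design, x* moves by d = (-0.3333, 0.3333).
The basis stays optimal until print ads reaches 0; allowable decrease = 18 hr.

18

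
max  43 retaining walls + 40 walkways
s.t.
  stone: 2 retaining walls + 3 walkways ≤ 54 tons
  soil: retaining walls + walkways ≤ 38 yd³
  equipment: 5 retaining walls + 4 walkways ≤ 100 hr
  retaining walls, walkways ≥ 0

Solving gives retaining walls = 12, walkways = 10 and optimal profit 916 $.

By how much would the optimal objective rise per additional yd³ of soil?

0

Binding: stone and equipment. Non-binding: soil (16 unused).
Slack constraints have shadow price 0 (complementary slackness).
From A_Bᵀ y = c: 2·y_stone + 5·y_equipment = 43; 3·y_stone + 4·y_equipment = 40.
Solving: y_stone = 4, y_equipment = 7.
Shadow price of soil = 0.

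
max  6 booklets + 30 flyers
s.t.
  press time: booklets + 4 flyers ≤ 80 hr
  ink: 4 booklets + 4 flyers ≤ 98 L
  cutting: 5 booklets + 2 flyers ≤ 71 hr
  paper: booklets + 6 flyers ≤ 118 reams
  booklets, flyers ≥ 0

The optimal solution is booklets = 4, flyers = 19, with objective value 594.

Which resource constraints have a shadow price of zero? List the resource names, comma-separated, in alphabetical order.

cutting, ink

press time: 80/80 (binding)
ink: 92/98 (slack 6)
cutting: 58/71 (slack 13)
paper: 118/118 (binding)
By complementary slackness, a constraint with positive slack has shadow price 0 → cutting, ink.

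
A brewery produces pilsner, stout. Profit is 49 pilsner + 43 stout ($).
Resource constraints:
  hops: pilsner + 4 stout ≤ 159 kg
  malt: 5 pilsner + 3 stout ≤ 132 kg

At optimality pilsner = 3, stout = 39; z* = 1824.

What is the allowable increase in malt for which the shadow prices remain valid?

663

Binding constraints: hops, malt. The basis is B = [[1,4],[5,3]] with det -17.
Per unit increase in malt, x* moves by d = (0.2353, -0.0588).
The basis stays optimal until stout reaches 0; allowable increase = 663 kg.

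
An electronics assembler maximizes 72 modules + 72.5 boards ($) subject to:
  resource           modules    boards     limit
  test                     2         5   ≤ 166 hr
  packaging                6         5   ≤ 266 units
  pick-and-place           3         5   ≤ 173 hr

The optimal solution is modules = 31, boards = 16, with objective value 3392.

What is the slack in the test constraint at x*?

test used = 2·31 + 5·16 = 142; slack = 166 − 142 = 24.

24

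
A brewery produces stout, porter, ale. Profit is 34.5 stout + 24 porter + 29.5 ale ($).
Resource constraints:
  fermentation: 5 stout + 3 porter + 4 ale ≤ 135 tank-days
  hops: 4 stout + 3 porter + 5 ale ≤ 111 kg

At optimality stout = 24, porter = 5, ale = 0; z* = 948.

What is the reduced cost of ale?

-8

Check each constraint at x*: fermentation 135/135 (tight); hops 111/111 (tight).
The binding rows give the dual system: 5·y_fermentation + 4·y_hops = 34.5 and 3·y_fermentation + 3·y_hops = 24.
This yields shadow prices y_fermentation = 2.5, y_hops = 5.5.
Reduced cost of ale: c₃ − yᵀa₃ = 29.5 − (2.5·4 + 5.5·5) = 29.5 − 37.5 = -8.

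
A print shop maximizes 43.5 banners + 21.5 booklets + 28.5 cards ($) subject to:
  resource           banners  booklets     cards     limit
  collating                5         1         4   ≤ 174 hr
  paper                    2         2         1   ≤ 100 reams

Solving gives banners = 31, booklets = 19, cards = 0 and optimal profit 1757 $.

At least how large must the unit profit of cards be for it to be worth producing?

At the optimum: collating uses 174 of 174 (binding); paper uses 100 of 100 (binding).
Dual feasibility on the basic columns requires 5·y_collating + 2·y_paper = 43.5, 1·y_collating + 2·y_paper = 21.5.
Solving: y_collating = 5.5, y_paper = 8.
cards enters the basis when its profit ≥ yᵀa₃ = 5.5·4 + 8·1 = 30.

30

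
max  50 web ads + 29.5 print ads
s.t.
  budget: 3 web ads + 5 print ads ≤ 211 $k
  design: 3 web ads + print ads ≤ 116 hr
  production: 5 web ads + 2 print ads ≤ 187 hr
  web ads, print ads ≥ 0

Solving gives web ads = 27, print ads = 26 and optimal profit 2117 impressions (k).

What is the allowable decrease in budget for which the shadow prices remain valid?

Binding constraints: budget, production. The basis is B = [[3,5],[5,2]] with det -19.
Per unit decrease in budget, x* moves by d = (0.1053, -0.2632).
The basis stays optimal until print ads reaches 0; allowable decrease = 98.8 $k.

98.8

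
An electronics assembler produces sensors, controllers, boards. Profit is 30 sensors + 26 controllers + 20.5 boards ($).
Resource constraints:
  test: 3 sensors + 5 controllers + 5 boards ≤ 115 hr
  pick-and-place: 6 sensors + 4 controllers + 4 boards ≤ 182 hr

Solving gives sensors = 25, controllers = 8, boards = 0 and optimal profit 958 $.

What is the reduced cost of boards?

-5.5

Both test and pick-and-place are binding at x*.
Dual feasibility on the basic columns requires 3·y_test + 6·y_pick-and-place = 30, 5·y_test + 4·y_pick-and-place = 26.
→ y_test = 2 and y_pick-and-place = 4.
Reduced cost of boards: c₃ − yᵀa₃ = 20.5 − (2·5 + 4·4) = 20.5 − 26 = -5.5.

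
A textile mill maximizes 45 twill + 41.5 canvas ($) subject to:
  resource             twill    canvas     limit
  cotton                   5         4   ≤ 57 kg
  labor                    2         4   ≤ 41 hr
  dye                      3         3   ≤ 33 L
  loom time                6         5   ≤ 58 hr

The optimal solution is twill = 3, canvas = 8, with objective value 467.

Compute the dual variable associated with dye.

At the optimum: cotton uses 47 of 57 (slack = 10); labor uses 38 of 41 (slack = 3); dye uses 33 of 33 (binding); loom time uses 58 of 58 (binding).
By complementary slackness, y = 0 for the non-binding constraints.
From A_Bᵀ y = c: 3·y_dye + 6·y_loom time = 45; 3·y_dye + 5·y_loom time = 41.5.
This yields shadow prices y_dye = 8, y_loom time = 3.5.
Shadow price of dye = 8.

8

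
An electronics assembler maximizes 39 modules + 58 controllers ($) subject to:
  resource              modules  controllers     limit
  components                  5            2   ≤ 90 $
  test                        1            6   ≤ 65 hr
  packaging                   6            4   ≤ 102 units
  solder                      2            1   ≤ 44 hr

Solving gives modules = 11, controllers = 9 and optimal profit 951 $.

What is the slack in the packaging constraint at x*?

packaging used = 6·11 + 4·9 = 102; slack = 102 − 102 = 0.

0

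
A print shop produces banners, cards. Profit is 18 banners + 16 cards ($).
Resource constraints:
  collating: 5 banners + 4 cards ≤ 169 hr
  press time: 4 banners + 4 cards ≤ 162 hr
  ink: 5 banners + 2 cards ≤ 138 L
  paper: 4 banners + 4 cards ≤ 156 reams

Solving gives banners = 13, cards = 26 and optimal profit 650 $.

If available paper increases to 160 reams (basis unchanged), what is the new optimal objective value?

At the optimum: collating uses 169 of 169 (binding); press time uses 156 of 162 (slack = 6); ink uses 117 of 138 (slack = 21); paper uses 156 of 156 (binding).
Since press time, ink are not tight, their duals are 0.
The binding rows give the dual system: 5·y_collating + 4·y_paper = 18 and 4·y_collating + 4·y_paper = 16.
This yields shadow prices y_collating = 2, y_paper = 2.
Δz = y_paper·Δb = 2 × (4) = 8, so new z* = 650 + 8 = 658.

658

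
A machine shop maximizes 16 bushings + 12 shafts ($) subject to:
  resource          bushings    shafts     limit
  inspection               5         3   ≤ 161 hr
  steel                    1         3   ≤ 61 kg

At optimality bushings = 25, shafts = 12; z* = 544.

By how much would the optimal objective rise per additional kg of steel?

1

Check each constraint at x*: inspection 161/161 (tight); steel 61/61 (tight).
Dual feasibility on the basic columns requires 5·y_inspection + 1·y_steel = 16, 3·y_inspection + 3·y_steel = 12.
This yields shadow prices y_inspection = 3, y_steel = 1.
Shadow price of steel = 1.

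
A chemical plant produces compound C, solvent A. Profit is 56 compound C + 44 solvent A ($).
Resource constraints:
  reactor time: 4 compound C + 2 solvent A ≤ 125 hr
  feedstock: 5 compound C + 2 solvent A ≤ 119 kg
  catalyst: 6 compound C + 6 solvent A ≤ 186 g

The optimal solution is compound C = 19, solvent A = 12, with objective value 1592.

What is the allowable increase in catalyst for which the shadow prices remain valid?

171

Binding constraints: feedstock, catalyst. The basis is B = [[5,2],[6,6]] with det 18.
Per unit increase in catalyst, x* moves by d = (-0.1111, 0.2778).
The basis stays optimal until compound C reaches 0; allowable increase = 171 g.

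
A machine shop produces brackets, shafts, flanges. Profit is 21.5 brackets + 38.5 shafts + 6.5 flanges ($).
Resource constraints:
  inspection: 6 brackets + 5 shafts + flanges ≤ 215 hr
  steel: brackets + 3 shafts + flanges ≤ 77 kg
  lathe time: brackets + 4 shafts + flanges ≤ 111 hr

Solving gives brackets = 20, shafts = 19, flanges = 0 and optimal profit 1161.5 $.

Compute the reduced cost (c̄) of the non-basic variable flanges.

-5

Check each constraint at x*: inspection 215/215 (tight); steel 77/77 (tight); lathe time 96/111 (slack 15).
Since lathe time is not tight, its dual is 0.
From A_Bᵀ y = c: 6·y_inspection + 1·y_steel = 21.5; 5·y_inspection + 3·y_steel = 38.5.
→ y_inspection = 2 and y_steel = 9.5.
Reduced cost of flanges: c₃ − yᵀa₃ = 6.5 − (2·1 + 9.5·1) = 6.5 − 11.5 = -5.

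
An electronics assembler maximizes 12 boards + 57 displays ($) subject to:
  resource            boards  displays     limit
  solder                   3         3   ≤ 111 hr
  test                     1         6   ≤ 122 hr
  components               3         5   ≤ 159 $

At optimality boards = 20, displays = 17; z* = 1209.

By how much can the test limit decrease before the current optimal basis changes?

85

Binding constraints: solder, test. The basis is B = [[3,3],[1,6]] with det 15.
Per unit decrease in test, x* moves by d = (0.2, -0.2).
The basis stays optimal until displays reaches 0; allowable decrease = 85 hr.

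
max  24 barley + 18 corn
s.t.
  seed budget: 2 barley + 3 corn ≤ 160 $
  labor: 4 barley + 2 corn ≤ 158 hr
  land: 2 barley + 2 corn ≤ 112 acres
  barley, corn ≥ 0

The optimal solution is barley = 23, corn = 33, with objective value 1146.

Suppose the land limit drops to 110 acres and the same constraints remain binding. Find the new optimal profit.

1134

At the optimum: seed budget uses 145 of 160 (slack = 15); labor uses 158 of 158 (binding); land uses 112 of 112 (binding).
By complementary slackness, y = 0 for the non-binding constraint.
Dual feasibility on the basic columns requires 4·y_labor + 2·y_land = 24, 2·y_labor + 2·y_land = 18.
→ y_labor = 3 and y_land = 6.
Δz = y_land·Δb = 6 × (-2) = -12, so new z* = 1146 − 12 = 1134.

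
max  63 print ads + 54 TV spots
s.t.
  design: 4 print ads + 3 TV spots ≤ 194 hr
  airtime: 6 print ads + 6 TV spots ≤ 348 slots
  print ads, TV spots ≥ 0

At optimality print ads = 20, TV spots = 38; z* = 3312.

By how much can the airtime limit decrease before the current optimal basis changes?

Binding constraints: design, airtime. The basis is B = [[4,3],[6,6]] with det 6.
Per unit decrease in airtime, x* moves by d = (0.5, -0.6667).
The basis stays optimal until TV spots reaches 0; allowable decrease = 57 slots.

57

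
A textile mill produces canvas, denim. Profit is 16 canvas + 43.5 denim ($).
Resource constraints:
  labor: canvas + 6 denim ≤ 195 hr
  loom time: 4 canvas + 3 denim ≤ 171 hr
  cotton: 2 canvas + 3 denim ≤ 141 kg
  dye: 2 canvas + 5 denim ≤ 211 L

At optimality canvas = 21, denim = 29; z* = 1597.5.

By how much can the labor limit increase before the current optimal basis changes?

Binding constraints: labor, loom time. The basis is B = [[1,6],[4,3]] with det -21.
Per unit increase in labor, x* moves by d = (-0.1429, 0.1905).
The basis stays optimal until dye becomes binding; allowable increase = 36 hr.

36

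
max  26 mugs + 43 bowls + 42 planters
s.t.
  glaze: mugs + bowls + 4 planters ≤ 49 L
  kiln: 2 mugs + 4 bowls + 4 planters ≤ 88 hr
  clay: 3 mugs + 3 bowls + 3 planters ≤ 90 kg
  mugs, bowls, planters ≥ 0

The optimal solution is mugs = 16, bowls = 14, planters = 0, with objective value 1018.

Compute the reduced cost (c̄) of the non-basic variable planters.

Check each constraint at x*: glaze 30/49 (slack 19); kiln 88/88 (tight); clay 90/90 (tight).
Since glaze is not tight, its dual is 0.
The binding rows give the dual system: 2·y_kiln + 3·y_clay = 26 and 4·y_kiln + 3·y_clay = 43.
→ y_kiln = 8.5 and y_clay = 3.
Reduced cost of planters: c₃ − yᵀa₃ = 42 − (8.5·4 + 3·3) = 42 − 43 = -1.

-1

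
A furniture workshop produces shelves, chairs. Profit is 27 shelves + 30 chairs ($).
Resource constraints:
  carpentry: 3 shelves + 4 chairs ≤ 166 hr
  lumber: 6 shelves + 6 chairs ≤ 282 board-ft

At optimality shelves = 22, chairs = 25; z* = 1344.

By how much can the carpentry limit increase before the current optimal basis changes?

22

Binding constraints: carpentry, lumber. The basis is B = [[3,4],[6,6]] with det -6.
Per unit increase in carpentry, x* moves by d = (-1, 1).
The basis stays optimal until shelves reaches 0; allowable increase = 22 hr.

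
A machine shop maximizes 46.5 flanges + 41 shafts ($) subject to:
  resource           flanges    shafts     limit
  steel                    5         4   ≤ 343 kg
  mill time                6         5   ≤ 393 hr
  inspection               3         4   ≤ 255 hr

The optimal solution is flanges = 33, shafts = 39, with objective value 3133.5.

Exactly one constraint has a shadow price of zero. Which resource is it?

steel

steel: 321/343 (slack 22)
mill time: 393/393 (binding)
inspection: 255/255 (binding)
By complementary slackness, a constraint with positive slack has shadow price 0 → steel.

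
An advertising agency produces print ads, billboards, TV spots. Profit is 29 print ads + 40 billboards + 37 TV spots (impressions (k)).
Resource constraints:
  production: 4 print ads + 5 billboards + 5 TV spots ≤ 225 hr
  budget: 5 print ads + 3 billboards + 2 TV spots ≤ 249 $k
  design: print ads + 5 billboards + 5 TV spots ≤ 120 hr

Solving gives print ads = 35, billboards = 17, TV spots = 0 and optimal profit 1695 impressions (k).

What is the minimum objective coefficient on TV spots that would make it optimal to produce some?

At the optimum: production uses 225 of 225 (binding); budget uses 226 of 249 (slack = 23); design uses 120 of 120 (binding).
Since budget is not tight, its dual is 0.
From A_Bᵀ y = c: 4·y_production + 1·y_design = 29; 5·y_production + 5·y_design = 40.
→ y_production = 7 and y_design = 1.
TV spots enters the basis when its profit ≥ yᵀa₃ = 7·5 + 1·5 = 40.

40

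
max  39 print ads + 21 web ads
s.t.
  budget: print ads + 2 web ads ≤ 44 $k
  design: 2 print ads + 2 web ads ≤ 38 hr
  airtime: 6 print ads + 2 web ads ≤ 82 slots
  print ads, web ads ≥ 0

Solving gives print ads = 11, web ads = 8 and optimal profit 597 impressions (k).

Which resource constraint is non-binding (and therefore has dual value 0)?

budget

budget: 27/44 (slack 17)
design: 38/38 (binding)
airtime: 82/82 (binding)
By complementary slackness, a constraint with positive slack has shadow price 0 → budget.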